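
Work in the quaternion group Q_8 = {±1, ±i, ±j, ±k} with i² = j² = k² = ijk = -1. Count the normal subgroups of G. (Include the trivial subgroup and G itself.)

G has 6 subgroups. Checking conjugation-invariance by order — order 1: 1/1 normal; order 2: 1/1 normal; order 4: 3/3 normal; order 8: 1/1 normal.
Total normal subgroups: 6.

6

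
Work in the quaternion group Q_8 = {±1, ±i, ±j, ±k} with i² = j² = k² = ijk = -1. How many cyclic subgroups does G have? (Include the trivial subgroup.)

5

A cyclic subgroup of order d is generated by each of its φ(d) elements of order d, so the cyclic subgroups of order d number (#elements of order d)/φ(d).
Cyclic subgroups by order — order 1: 1; order 2: 1; order 4: 3.
Total: 5.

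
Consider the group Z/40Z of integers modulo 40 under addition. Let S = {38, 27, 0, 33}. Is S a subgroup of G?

No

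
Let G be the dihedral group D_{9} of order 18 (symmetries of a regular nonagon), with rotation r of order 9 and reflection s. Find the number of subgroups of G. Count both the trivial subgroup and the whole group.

|G| = 18, so by Lagrange every subgroup order divides 18. Divisors: 1, 2, 3, 6, 9, 18.
Subgroups by order — order 1: 1; order 2: 9; order 3: 1; order 6: 3; order 9: 1; order 18: 1.
Total: 1 + 9 + 1 + 3 + 1 + 1 = 16.

16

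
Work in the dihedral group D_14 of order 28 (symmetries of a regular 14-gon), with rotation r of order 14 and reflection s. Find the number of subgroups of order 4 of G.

|G| = 28 and 4 | 28, so subgroups of order 4 are possible by Lagrange.
The subgroups of order 4 are: {e, r^7, r^3s, r^10s}; {e, r^7, r^4s, r^11s}; {e, r^7, r^5s, r^12s}; {e, r^7, r^6s, r^13s}; … (7 in all).
So G has 7 subgroups of order 4.

7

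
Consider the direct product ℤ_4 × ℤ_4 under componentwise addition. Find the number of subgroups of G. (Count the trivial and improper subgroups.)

15

|G| = 16, so by Lagrange every subgroup order divides 16. Divisors: 1, 2, 4, 8, 16.
Subgroups by order — order 1: 1; order 2: 3; order 4: 7; order 8: 3; order 16: 1.
Total: 1 + 3 + 7 + 3 + 1 = 15.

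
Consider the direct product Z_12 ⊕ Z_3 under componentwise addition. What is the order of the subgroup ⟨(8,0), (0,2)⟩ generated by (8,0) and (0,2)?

|⟨(8,0)⟩| = 3 and |⟨(0,2)⟩| = 3, so |H| is a multiple of lcm(3, 3) = 3 and divides |G| = 36.
Closing under the operation: H = {(0,0), (0,1), (0,2), (4,0), (4,1), (4,2), (8,0), (8,1), (8,2)}, so |H| = 9.

9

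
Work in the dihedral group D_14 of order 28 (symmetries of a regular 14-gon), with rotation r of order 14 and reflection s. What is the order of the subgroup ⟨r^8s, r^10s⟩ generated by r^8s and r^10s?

14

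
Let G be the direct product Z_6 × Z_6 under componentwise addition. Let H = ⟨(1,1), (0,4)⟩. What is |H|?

|⟨(1,1)⟩| = 6 and |⟨(0,4)⟩| = 3, so |H| is a multiple of lcm(6, 3) = 6 and divides |G| = 36.
Closing under the operation: H = {(0,0), (0,2), (0,4), (1,1), (1,3), (1,5), (2,0), (2,2), (2,4), (3,1), (3,3), (3,5), (4,0), (4,2), (4,4), (5,1), (5,3), (5,5)}, so |H| = 18.

18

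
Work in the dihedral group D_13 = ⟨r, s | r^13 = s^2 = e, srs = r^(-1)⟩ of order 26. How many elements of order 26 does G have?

0

No element of G has order 26 (even though 26 | 26).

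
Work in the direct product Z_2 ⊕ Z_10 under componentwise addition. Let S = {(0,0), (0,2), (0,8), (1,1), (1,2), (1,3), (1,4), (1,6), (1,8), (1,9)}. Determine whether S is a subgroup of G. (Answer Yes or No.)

(1,3) ∈ S but its inverse (1,7) ∉ S, so S is not a subgroup.

No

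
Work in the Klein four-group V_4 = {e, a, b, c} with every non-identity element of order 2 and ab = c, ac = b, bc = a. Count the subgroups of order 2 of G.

3

|G| = 4 and 2 | 4, so subgroups of order 2 are possible by Lagrange.
The subgroups of order 2 are: {e, a}; {e, b}; {e, c}.
So G has 3 subgroups of order 2.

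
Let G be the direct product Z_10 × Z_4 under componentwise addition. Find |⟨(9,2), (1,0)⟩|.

20

|⟨(9,2)⟩| = 10 and |⟨(1,0)⟩| = 10, so |H| is a multiple of lcm(10, 10) = 10 and divides |G| = 40.
Closing under the operation: H = {(0,0), (0,2), (1,0), (1,2), (2,0), (2,2), (3,0), (3,2), (4,0), (4,2), (5,0), (5,2), (6,0), (6,2), (7,0), (7,2), (8,0), (8,2), (9,0), (9,2)}, so |H| = 20.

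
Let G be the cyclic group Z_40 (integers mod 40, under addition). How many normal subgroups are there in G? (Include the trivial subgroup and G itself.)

8

G is abelian, so every subgroup is normal.
G has 8 subgroups in total, hence 8 normal subgroups.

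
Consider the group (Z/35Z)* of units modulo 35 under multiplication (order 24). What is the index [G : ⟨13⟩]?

|⟨13⟩| = 4 and |G| = 24.
By Lagrange, [G : H] = |G|/|H| = 24/4 = 6.

6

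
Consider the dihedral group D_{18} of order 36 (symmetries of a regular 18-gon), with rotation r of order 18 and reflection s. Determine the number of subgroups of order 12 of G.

3

|G| = 36 and 12 | 36, so subgroups of order 12 are possible by Lagrange.
The subgroups of order 12 are: {e, r^3, r^6, r^9, r^12, r^15, rs, r^4s, r^7s, r^10s, r^13s, r^16s}; {e, r^3, r^6, r^9, r^12, r^15, r^2s, r^5s, r^8s, r^11s, r^14s, r^17s}; {e, r^3, r^6, r^9, r^12, r^15, s, r^3s, r^6s, r^9s, r^12s, r^15s}.
So G has 3 subgroups of order 12.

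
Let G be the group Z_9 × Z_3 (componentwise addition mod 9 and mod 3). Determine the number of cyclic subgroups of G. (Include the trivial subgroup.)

Group the elements of G by the cyclic subgroup they generate; each cyclic subgroup of order d accounts for φ(d) elements.
Cyclic subgroups by order — order 1: 1; order 3: 4; order 9: 3.
Total: 8.

8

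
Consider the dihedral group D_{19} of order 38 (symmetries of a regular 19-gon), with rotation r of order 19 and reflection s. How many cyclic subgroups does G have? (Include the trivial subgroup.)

21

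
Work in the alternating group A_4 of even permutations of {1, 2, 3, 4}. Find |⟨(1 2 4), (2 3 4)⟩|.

12

|⟨(1 2 4)⟩| = 3 and |⟨(2 3 4)⟩| = 3, so |H| is a multiple of lcm(3, 3) = 3 and divides |G| = 12.
Closing {(1 2 4), (2 3 4)} under the group operation gives all of G, so |H| = 12.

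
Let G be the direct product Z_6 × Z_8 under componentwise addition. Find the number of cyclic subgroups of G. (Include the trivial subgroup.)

16

Group the elements of G by the cyclic subgroup they generate; each cyclic subgroup of order d accounts for φ(d) elements.
Cyclic subgroups by order — order 1: 1; order 2: 3; order 3: 1; order 4: 2; order 6: 3; order 8: 2; order 12: 2; order 24: 2.
Total: 16.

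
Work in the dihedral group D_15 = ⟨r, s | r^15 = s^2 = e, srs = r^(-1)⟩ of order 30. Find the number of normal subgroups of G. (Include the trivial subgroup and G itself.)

5

G has 28 subgroups. Checking conjugation-invariance by order — order 1: 1/1 normal; order 2: 0/15 normal; order 3: 1/1 normal; order 5: 1/1 normal; order 6: 0/5 normal; order 10: 0/3 normal; order 15: 1/1 normal; order 30: 1/1 normal.
Total normal subgroups: 5.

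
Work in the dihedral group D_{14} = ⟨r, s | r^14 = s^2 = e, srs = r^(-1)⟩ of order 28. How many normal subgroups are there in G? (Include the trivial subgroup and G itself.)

7

G has 28 subgroups. Checking conjugation-invariance by order — order 1: 1/1 normal; order 2: 1/15 normal; order 4: 0/7 normal; order 7: 1/1 normal; order 14: 3/3 normal; order 28: 1/1 normal.
Total normal subgroups: 7.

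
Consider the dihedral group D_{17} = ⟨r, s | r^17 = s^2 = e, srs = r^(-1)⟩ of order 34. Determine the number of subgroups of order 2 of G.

|G| = 34 and 2 | 34, so subgroups of order 2 are possible by Lagrange.
The subgroups of order 2 are: {e, r^10s}; {e, r^11s}; {e, r^12s}; {e, r^13s}; … (17 in all).
So G has 17 subgroups of order 2.

17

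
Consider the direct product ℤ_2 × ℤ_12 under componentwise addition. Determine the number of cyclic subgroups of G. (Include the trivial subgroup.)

Each element a generates a cyclic subgroup ⟨a⟩; distinct elements may generate the same one (a cyclic group of order d has φ(d) generators).
Cyclic subgroups by order — order 1: 1; order 2: 3; order 3: 1; order 4: 2; order 6: 3; order 12: 2.
Total: 12.

12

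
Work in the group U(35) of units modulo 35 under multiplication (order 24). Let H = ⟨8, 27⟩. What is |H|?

8

|⟨8⟩| = 4 and |⟨27⟩| = 4, so |H| is a multiple of lcm(4, 4) = 4 and divides |G| = 24.
Closing under the operation: H = {1, 6, 8, 13, 22, 27, 29, 34}, so |H| = 8.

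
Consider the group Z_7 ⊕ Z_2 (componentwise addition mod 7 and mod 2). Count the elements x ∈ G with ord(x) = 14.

6

An element (a,b) has order lcm(ord(a), ord(b)); count pairs with lcm equal to 14.
Enumerating gives 6 such elements.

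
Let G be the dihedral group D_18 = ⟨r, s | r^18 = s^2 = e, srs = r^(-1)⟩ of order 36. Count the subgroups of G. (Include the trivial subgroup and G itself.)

45

|G| = 36, so by Lagrange every subgroup order divides 36. Divisors: 1, 2, 3, 4, 6, 9, 12, 18, 36.
Subgroups by order — order 1: 1; order 2: 19; order 3: 1; order 4: 9; order 6: 7; order 9: 1; order 12: 3; order 18: 3; order 36: 1.
Total: 1 + 19 + 1 + 9 + 7 + 1 + 3 + 3 + 1 = 45.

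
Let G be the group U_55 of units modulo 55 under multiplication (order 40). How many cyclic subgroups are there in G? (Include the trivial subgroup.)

12

A cyclic subgroup of order d is generated by each of its φ(d) elements of order d, so the cyclic subgroups of order d number (#elements of order d)/φ(d).
Cyclic subgroups by order — order 1: 1; order 2: 3; order 4: 2; order 5: 1; order 10: 3; order 20: 2.
Total: 12.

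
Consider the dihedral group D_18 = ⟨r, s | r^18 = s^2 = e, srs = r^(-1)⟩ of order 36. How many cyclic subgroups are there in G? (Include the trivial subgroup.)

24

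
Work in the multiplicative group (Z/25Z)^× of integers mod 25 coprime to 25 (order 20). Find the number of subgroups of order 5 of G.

|G| = 20 and 5 | 20, so subgroups of order 5 are possible by Lagrange.
The subgroups of order 5 are: {1, 6, 11, 16, 21}.
So G has 1 subgroup of order 5.

1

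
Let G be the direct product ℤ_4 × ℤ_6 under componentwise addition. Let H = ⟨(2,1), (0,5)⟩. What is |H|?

12

|⟨(2,1)⟩| = 6 and |⟨(0,5)⟩| = 6, so |H| is a multiple of lcm(6, 6) = 6 and divides |G| = 24.
Closing under the operation: H = {(0,0), (0,1), (0,2), (0,3), (0,4), (0,5), (2,0), (2,1), (2,2), (2,3), (2,4), (2,5)}, so |H| = 12.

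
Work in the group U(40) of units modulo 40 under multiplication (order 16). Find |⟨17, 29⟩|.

|⟨17⟩| = 4 and |⟨29⟩| = 2, so |H| is a multiple of lcm(4, 2) = 4 and divides |G| = 16.
Closing under the operation: H = {1, 9, 13, 17, 21, 29, 33, 37}, so |H| = 8.

8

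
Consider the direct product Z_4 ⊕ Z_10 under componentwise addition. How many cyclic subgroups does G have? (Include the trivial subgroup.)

A cyclic subgroup of order d is generated by each of its φ(d) elements of order d, so the cyclic subgroups of order d number (#elements of order d)/φ(d).
Cyclic subgroups by order — order 1: 1; order 2: 3; order 4: 2; order 5: 1; order 10: 3; order 20: 2.
Total: 12.

12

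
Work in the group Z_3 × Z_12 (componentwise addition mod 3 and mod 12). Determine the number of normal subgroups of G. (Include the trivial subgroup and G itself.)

18

G is abelian, so every subgroup is normal.
G has 18 subgroups in total, hence 18 normal subgroups.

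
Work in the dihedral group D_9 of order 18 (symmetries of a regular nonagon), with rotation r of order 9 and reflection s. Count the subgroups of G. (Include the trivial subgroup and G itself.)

16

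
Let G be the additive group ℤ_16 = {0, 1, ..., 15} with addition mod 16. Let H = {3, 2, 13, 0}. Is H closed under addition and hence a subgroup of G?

2 ∈ H but its inverse 14 ∉ H, so H is not a subgroup.

No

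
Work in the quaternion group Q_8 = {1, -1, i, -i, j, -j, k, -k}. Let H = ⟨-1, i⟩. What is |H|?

4

|⟨-1⟩| = 2 and |⟨i⟩| = 4, so |H| is a multiple of lcm(2, 4) = 4 and divides |G| = 8.
Closing under the operation: H = {1, -1, i, -i}, so |H| = 4.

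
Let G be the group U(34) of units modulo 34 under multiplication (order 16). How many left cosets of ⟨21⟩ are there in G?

4

|⟨21⟩| = 4 and |G| = 16.
By Lagrange, [G : H] = |G|/|H| = 16/4 = 4.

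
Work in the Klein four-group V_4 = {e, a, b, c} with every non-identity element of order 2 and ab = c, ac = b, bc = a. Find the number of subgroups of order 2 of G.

|G| = 4 and 2 | 4, so subgroups of order 2 are possible by Lagrange.
The subgroups of order 2 are: {e, a}; {e, b}; {e, c}.
So G has 3 subgroups of order 2.

3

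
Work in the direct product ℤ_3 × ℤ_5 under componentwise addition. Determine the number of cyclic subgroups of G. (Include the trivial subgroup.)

4

Each element a generates a cyclic subgroup ⟨a⟩; distinct elements may generate the same one (a cyclic group of order d has φ(d) generators).
Cyclic subgroups by order — order 1: 1; order 3: 1; order 5: 1; order 15: 1.
Total: 4.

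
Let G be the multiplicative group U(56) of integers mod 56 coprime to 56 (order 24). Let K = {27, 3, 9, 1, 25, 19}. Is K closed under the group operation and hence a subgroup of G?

Yes

|K| = 6 divides |G| = 24, consistent with Lagrange.
K contains the identity, every element's inverse is in K, and K is closed under ·: it is a subgroup.
In fact K = ⟨3⟩.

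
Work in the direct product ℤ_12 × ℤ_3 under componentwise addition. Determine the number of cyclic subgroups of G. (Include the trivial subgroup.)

Group the elements of G by the cyclic subgroup they generate; each cyclic subgroup of order d accounts for φ(d) elements.
Cyclic subgroups by order — order 1: 1; order 2: 1; order 3: 4; order 4: 1; order 6: 4; order 12: 4.
Total: 15.

15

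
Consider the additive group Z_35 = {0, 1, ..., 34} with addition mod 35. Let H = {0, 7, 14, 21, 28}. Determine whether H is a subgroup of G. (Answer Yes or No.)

|H| = 5 divides |G| = 35, consistent with Lagrange.
H contains the identity, every element's inverse is in H, and H is closed under +: it is a subgroup.
In fact H = ⟨21⟩.

Yes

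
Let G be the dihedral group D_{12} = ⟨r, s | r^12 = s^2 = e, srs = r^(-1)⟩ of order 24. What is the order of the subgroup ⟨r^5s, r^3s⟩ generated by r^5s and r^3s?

12

|⟨r^5s⟩| = 2 and |⟨r^3s⟩| = 2, so |H| is a multiple of lcm(2, 2) = 2 and divides |G| = 24.
Closing under the operation: H = {e, r^2, r^4, r^6, r^8, r^10, rs, r^3s, r^5s, r^7s, r^9s, r^11s}, so |H| = 12.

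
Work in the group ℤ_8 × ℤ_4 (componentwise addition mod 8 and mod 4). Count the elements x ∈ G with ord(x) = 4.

An element (a,b) has order lcm(ord(a), ord(b)); count pairs with lcm equal to 4.
Enumerating gives 12 such elements.

12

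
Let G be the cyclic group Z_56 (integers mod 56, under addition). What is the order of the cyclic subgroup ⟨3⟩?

56

In Z_56, the order of an element a is n/gcd(a, n).
gcd(3, 56) = 1, so |⟨3⟩| = 56/1 = 56.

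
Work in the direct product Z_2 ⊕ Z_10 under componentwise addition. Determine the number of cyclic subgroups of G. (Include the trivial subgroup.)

8

Group the elements of G by the cyclic subgroup they generate; each cyclic subgroup of order d accounts for φ(d) elements.
Cyclic subgroups by order — order 1: 1; order 2: 3; order 5: 1; order 10: 3.
Total: 8.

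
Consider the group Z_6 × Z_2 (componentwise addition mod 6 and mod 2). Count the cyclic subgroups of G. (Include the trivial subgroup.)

8

Group the elements of G by the cyclic subgroup they generate; each cyclic subgroup of order d accounts for φ(d) elements.
Cyclic subgroups by order — order 1: 1; order 2: 3; order 3: 1; order 6: 3.
Total: 8.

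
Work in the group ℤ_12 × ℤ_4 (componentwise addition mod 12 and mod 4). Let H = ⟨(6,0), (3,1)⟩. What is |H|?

8

|⟨(6,0)⟩| = 2 and |⟨(3,1)⟩| = 4, so |H| is a multiple of lcm(2, 4) = 4 and divides |G| = 48.
Closing under the operation: H = {(0,0), (0,2), (3,1), (3,3), (6,0), (6,2), (9,1), (9,3)}, so |H| = 8.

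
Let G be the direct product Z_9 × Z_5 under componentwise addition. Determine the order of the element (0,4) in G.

5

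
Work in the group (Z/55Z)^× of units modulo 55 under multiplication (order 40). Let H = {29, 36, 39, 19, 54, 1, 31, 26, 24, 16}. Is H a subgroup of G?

Yes

|H| = 10 divides |G| = 40, consistent with Lagrange.
H contains the identity, every element's inverse is in H, and H is closed under ·: it is a subgroup.
In fact H = ⟨39⟩.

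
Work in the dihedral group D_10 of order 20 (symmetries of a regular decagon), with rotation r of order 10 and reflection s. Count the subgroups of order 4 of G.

5

|G| = 20 and 4 | 20, so subgroups of order 4 are possible by Lagrange.
The subgroups of order 4 are: {e, r^5, r^2s, r^7s}; {e, r^5, r^3s, r^8s}; {e, r^5, r^4s, r^9s}; {e, r^5, s, r^5s}; … (5 in all).
So G has 5 subgroups of order 4.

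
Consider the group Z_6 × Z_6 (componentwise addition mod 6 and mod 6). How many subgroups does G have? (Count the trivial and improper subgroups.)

|G| = 36, so by Lagrange every subgroup order divides 36. Divisors: 1, 2, 3, 4, 6, 9, 12, 18, 36.
Subgroups by order — order 1: 1; order 2: 3; order 3: 4; order 4: 1; order 6: 12; order 9: 1; order 12: 4; order 18: 3; order 36: 1.
Total: 1 + 3 + 4 + 1 + 12 + 1 + 4 + 3 + 1 = 30.

30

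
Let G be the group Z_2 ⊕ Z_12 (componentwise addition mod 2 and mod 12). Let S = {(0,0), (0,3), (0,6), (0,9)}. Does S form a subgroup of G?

Yes

|S| = 4 divides |G| = 24, consistent with Lagrange.
S contains the identity, every element's inverse is in S, and S is closed under +: it is a subgroup.
In fact S = ⟨(0,3)⟩.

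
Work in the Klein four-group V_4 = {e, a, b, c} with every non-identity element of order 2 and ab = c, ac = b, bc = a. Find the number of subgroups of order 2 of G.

|G| = 4 and 2 | 4, so subgroups of order 2 are possible by Lagrange.
The subgroups of order 2 are: {e, a}; {e, b}; {e, c}.
So G has 3 subgroups of order 2.

3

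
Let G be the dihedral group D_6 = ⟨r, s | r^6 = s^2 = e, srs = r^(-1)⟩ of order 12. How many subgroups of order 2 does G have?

|G| = 12 and 2 | 12, so subgroups of order 2 are possible by Lagrange.
The subgroups of order 2 are: {e, r^2s}; {e, r^3}; {e, r^3s}; {e, r^4s}; … (7 in all).
So G has 7 subgroups of order 2.

7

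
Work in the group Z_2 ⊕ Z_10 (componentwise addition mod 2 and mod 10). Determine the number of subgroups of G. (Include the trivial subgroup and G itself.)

10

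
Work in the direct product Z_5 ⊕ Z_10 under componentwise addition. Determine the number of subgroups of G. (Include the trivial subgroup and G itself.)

16

|G| = 50, so by Lagrange every subgroup order divides 50. Divisors: 1, 2, 5, 10, 25, 50.
Subgroups by order — order 1: 1; order 2: 1; order 5: 6; order 10: 6; order 25: 1; order 50: 1.
Total: 1 + 1 + 6 + 6 + 1 + 1 = 16.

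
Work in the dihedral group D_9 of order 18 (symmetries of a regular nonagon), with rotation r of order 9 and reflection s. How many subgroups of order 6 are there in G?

|G| = 18 and 6 | 18, so subgroups of order 6 are possible by Lagrange.
The subgroups of order 6 are: {e, r^3, r^6, r^2s, r^5s, r^8s}; {e, r^3, r^6, s, r^3s, r^6s}; {e, r^3, r^6, rs, r^4s, r^7s}.
So G has 3 subgroups of order 6.

3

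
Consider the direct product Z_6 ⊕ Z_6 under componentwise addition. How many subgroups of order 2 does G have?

|G| = 36 and 2 | 36, so subgroups of order 2 are possible by Lagrange.
The subgroups of order 2 are: {(0,0), (0,3)}; {(0,0), (3,0)}; {(0,0), (3,3)}.
So G has 3 subgroups of order 2.

3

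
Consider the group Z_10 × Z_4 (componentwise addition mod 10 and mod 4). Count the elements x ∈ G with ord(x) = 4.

4

An element (a,b) has order lcm(ord(a), ord(b)); count pairs with lcm equal to 4.
Enumerating gives 4 such elements.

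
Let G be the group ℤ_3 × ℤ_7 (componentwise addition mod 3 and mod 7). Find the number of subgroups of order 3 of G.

1

|G| = 21 and 3 | 21, so subgroups of order 3 are possible by Lagrange.
The subgroups of order 3 are: {(0,0), (1,0), (2,0)}.
So G has 1 subgroup of order 3.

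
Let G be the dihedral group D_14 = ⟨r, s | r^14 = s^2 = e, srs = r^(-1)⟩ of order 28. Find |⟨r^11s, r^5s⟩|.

14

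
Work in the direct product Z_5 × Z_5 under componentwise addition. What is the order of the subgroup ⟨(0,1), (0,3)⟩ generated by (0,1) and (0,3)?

|⟨(0,1)⟩| = 5 and |⟨(0,3)⟩| = 5, so |H| is a multiple of lcm(5, 5) = 5 and divides |G| = 25.
Closing under the operation: H = {(0,0), (0,1), (0,2), (0,3), (0,4)}, so |H| = 5.

5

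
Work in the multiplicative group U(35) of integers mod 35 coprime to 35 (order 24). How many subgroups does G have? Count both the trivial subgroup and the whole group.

16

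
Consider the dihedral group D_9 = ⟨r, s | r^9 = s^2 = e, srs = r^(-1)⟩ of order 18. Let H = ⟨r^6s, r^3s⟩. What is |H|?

|⟨r^6s⟩| = 2 and |⟨r^3s⟩| = 2, so |H| is a multiple of lcm(2, 2) = 2 and divides |G| = 18.
Closing under the operation: H = {e, r^3, r^6, s, r^3s, r^6s}, so |H| = 6.

6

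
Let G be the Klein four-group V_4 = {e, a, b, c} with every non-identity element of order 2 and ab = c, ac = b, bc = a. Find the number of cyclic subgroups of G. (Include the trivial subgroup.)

Each element a generates a cyclic subgroup ⟨a⟩; distinct elements may generate the same one (a cyclic group of order d has φ(d) generators).
Cyclic subgroups by order — order 1: 1; order 2: 3.
Total: 4.

4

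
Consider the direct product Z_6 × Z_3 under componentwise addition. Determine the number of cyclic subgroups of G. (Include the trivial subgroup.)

10

Group the elements of G by the cyclic subgroup they generate; each cyclic subgroup of order d accounts for φ(d) elements.
Cyclic subgroups by order — order 1: 1; order 2: 1; order 3: 4; order 6: 4.
Total: 10.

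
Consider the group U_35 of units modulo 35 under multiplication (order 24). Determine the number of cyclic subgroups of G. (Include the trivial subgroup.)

Each element a generates a cyclic subgroup ⟨a⟩; distinct elements may generate the same one (a cyclic group of order d has φ(d) generators).
Cyclic subgroups by order — order 1: 1; order 2: 3; order 3: 1; order 4: 2; order 6: 3; order 12: 2.
Total: 12.

12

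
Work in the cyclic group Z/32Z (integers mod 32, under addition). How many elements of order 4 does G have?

In a cyclic group of order 32, the number of elements of order d (for d | 32) is φ(d).
φ(4) = 2.

2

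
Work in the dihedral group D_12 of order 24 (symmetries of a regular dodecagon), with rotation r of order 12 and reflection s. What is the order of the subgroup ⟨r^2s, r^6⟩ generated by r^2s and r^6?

4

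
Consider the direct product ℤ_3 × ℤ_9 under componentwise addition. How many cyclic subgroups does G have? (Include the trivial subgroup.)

Each element a generates a cyclic subgroup ⟨a⟩; distinct elements may generate the same one (a cyclic group of order d has φ(d) generators).
Cyclic subgroups by order — order 1: 1; order 3: 4; order 9: 3.
Total: 8.

8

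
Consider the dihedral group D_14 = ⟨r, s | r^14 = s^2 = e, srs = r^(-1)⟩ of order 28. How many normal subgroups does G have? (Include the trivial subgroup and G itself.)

7

G has 28 subgroups. Checking conjugation-invariance by order — order 1: 1/1 normal; order 2: 1/15 normal; order 4: 0/7 normal; order 7: 1/1 normal; order 14: 3/3 normal; order 28: 1/1 normal.
Total normal subgroups: 7.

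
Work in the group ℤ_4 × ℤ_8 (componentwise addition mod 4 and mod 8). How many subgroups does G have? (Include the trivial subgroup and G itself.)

|G| = 32, so by Lagrange every subgroup order divides 32. Divisors: 1, 2, 4, 8, 16, 32.
Subgroups by order — order 1: 1; order 2: 3; order 4: 7; order 8: 7; order 16: 3; order 32: 1.
Total: 1 + 3 + 7 + 7 + 3 + 1 = 22.

22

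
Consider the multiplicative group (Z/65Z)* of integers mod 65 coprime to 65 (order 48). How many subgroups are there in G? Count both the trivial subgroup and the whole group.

30

|G| = 48, so by Lagrange every subgroup order divides 48. Divisors: 1, 2, 3, 4, 6, 8, 12, 16, 24, 48.
Subgroups by order — order 1: 1; order 2: 3; order 3: 1; order 4: 7; order 6: 3; order 8: 3; order 12: 7; order 16: 1; order 24: 3; order 48: 1.
Total: 1 + 3 + 1 + 7 + 3 + 3 + 7 + 1 + 3 + 1 = 30.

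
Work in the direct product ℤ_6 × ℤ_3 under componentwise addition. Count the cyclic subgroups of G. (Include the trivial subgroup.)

10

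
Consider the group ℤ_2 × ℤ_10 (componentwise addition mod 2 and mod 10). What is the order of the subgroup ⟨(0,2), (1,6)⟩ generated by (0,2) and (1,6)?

10

|⟨(0,2)⟩| = 5 and |⟨(1,6)⟩| = 10, so |H| is a multiple of lcm(5, 10) = 10 and divides |G| = 20.
Closing under the operation: H = {(0,0), (0,2), (0,4), (0,6), (0,8), (1,0), (1,2), (1,4), (1,6), (1,8)}, so |H| = 10.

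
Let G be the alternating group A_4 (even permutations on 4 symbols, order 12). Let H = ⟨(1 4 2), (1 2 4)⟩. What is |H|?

|⟨(1 4 2)⟩| = 3 and |⟨(1 2 4)⟩| = 3, so |H| is a multiple of lcm(3, 3) = 3 and divides |G| = 12.
Closing under the operation: H = {e, (1 2 4), (1 4 2)}, so |H| = 3.

3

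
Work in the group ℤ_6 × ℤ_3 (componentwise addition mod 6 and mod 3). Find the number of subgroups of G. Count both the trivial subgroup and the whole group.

12

|G| = 18, so by Lagrange every subgroup order divides 18. Divisors: 1, 2, 3, 6, 9, 18.
Subgroups by order — order 1: 1; order 2: 1; order 3: 4; order 6: 4; order 9: 1; order 18: 1.
Total: 1 + 1 + 4 + 4 + 1 + 1 = 12.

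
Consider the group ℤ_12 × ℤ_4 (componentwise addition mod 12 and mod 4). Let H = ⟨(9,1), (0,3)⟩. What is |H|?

16

|⟨(9,1)⟩| = 4 and |⟨(0,3)⟩| = 4, so |H| is a multiple of lcm(4, 4) = 4 and divides |G| = 48.
Closing under the operation: H = {(0,0), (0,1), (0,2), (0,3), (3,0), (3,1), (3,2), (3,3), (6,0), (6,1), (6,2), (6,3), (9,0), (9,1), (9,2), (9,3)}, so |H| = 16.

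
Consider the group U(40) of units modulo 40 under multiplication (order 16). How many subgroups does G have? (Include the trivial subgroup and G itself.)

27

|G| = 16, so by Lagrange every subgroup order divides 16. Divisors: 1, 2, 4, 8, 16.
Subgroups by order — order 1: 1; order 2: 7; order 4: 11; order 8: 7; order 16: 1.
Total: 1 + 7 + 11 + 7 + 1 = 27.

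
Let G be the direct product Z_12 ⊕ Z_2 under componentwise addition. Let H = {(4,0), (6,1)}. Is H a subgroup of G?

No

The identity (0,0) ∉ H, so H is not a subgroup.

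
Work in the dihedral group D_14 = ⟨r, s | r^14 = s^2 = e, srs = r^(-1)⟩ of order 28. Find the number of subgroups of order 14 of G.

|G| = 28 and 14 | 28, so subgroups of order 14 are possible by Lagrange.
The subgroups of order 14 are: {e, r, r^2, r^3, r^4, r^5, r^6, r^7, r^8, r^9, r^10, r^11, r^12, r^13}; {e, r^2, r^4, r^6, r^8, r^10, r^12, s, r^2s, r^4s, r^6s, r^8s, r^10s, r^12s}; {e, r^2, r^4, r^6, r^8, r^10, r^12, rs, r^3s, r^5s, r^7s, r^9s, r^11s, r^13s}.
So G has 3 subgroups of order 14.

3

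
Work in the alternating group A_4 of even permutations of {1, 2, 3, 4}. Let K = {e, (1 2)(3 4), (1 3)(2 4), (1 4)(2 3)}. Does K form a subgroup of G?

|K| = 4 divides |G| = 12, consistent with Lagrange.
K contains the identity, every element's inverse is in K, and K is closed under ∘: it is a subgroup.

Yes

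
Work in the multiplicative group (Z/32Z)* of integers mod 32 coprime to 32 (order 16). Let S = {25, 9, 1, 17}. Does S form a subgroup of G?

|S| = 4 divides |G| = 16, consistent with Lagrange.
S contains the identity, every element's inverse is in S, and S is closed under ·: it is a subgroup.
In fact S = ⟨25⟩.

Yes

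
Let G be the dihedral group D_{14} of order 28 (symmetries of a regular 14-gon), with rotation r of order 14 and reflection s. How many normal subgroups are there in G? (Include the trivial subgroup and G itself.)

7

G has 28 subgroups. Checking conjugation-invariance by order — order 1: 1/1 normal; order 2: 1/15 normal; order 4: 0/7 normal; order 7: 1/1 normal; order 14: 3/3 normal; order 28: 1/1 normal.
Total normal subgroups: 7.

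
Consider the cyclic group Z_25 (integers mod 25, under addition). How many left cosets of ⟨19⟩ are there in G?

1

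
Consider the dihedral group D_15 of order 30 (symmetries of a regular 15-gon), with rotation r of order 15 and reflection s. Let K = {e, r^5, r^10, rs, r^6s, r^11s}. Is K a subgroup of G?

|K| = 6 divides |G| = 30, consistent with Lagrange.
K contains the identity, every element's inverse is in K, and K is closed under ·: it is a subgroup.

Yes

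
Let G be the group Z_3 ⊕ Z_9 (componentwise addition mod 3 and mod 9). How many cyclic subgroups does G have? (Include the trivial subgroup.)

8

Each element a generates a cyclic subgroup ⟨a⟩; distinct elements may generate the same one (a cyclic group of order d has φ(d) generators).
Cyclic subgroups by order — order 1: 1; order 3: 4; order 9: 3.
Total: 8.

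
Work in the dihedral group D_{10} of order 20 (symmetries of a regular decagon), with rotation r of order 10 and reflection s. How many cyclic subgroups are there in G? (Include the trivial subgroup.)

14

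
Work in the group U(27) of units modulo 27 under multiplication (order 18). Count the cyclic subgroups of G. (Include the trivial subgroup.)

6

Group the elements of G by the cyclic subgroup they generate; each cyclic subgroup of order d accounts for φ(d) elements.
Cyclic subgroups by order — order 1: 1; order 2: 1; order 3: 1; order 6: 1; order 9: 1; order 18: 1.
Total: 6.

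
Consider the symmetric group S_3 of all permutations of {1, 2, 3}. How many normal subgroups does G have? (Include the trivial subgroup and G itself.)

G has 6 subgroups. Checking conjugation-invariance by order — order 1: 1/1 normal; order 2: 0/3 normal; order 3: 1/1 normal; order 6: 1/1 normal.
Total normal subgroups: 3.

3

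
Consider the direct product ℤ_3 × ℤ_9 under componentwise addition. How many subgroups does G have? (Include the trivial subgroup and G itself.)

|G| = 27, so by Lagrange every subgroup order divides 27. Divisors: 1, 3, 9, 27.
Subgroups by order — order 1: 1; order 3: 4; order 9: 4; order 27: 1.
Total: 1 + 4 + 4 + 1 = 10.

10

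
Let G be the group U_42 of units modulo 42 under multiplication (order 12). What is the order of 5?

Compute successive powers of 5 mod 42: 5, 25, 41, 37, 17, 1; 5^6 ≡ 1 (mod 42).
So |⟨5⟩| = 6.

6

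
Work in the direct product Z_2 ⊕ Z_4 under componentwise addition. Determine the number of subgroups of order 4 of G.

3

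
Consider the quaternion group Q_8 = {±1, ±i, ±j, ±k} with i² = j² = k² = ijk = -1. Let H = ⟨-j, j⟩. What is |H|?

|⟨-j⟩| = 4 and |⟨j⟩| = 4, so |H| is a multiple of lcm(4, 4) = 4 and divides |G| = 8.
Closing under the operation: H = {1, -1, j, -j}, so |H| = 4.

4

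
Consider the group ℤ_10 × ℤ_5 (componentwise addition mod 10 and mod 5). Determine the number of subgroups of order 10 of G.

6

|G| = 50 and 10 | 50, so subgroups of order 10 are possible by Lagrange.
The subgroups of order 10 are: {(0,0), (0,1), (0,2), (0,3), (0,4), (5,0), (5,1), (5,2), (5,3), (5,4)}; {(0,0), (1,0), (2,0), (3,0), (4,0), (5,0), (6,0), (7,0), (8,0), (9,0)}; {(0,0), (1,1), (2,2), (3,3), (4,4), (5,0), (6,1), (7,2), (8,3), (9,4)}; {(0,0), (1,2), (2,4), (3,1), (4,3), (5,0), (6,2), (7,4), (8,1), (9,3)}; … (6 in all).
So G has 6 subgroups of order 10.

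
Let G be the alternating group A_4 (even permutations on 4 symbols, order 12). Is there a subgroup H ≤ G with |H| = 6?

No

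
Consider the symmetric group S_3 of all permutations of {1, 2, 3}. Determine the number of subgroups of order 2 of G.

3

|G| = 6 and 2 | 6, so subgroups of order 2 are possible by Lagrange.
The subgroups of order 2 are: {e, (1 2)}; {e, (1 3)}; {e, (2 3)}.
So G has 3 subgroups of order 2.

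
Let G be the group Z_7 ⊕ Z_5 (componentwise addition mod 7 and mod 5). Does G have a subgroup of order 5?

5 | 35. A subgroup of order 5 is {(0,0), (0,1), (0,2), (0,3), (0,4)}.

Yes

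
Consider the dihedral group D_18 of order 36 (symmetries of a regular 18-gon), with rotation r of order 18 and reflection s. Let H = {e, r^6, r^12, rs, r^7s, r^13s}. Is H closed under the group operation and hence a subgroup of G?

|H| = 6 divides |G| = 36, consistent with Lagrange.
H contains the identity, every element's inverse is in H, and H is closed under ·: it is a subgroup.

Yes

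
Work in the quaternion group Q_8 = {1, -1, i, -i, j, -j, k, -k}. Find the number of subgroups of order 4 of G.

|G| = 8 and 4 | 8, so subgroups of order 4 are possible by Lagrange.
The subgroups of order 4 are: {1, -1, i, -i}; {1, -1, j, -j}; {1, -1, k, -k}.
So G has 3 subgroups of order 4.

3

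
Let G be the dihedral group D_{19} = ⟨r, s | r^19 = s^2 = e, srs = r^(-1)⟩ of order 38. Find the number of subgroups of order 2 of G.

19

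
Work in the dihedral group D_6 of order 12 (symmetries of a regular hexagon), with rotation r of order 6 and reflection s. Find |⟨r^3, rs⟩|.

|⟨r^3⟩| = 2 and |⟨rs⟩| = 2, so |H| is a multiple of lcm(2, 2) = 2 and divides |G| = 12.
Closing under the operation: H = {e, r^3, rs, r^4s}, so |H| = 4.

4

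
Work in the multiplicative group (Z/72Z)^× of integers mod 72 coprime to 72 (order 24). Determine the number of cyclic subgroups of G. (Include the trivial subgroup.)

16

Each element a generates a cyclic subgroup ⟨a⟩; distinct elements may generate the same one (a cyclic group of order d has φ(d) generators).
Cyclic subgroups by order — order 1: 1; order 2: 7; order 3: 1; order 6: 7.
Total: 16.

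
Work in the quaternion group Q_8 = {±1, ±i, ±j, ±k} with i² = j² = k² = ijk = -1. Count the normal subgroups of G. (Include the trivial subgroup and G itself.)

6

G has 6 subgroups. Checking conjugation-invariance by order — order 1: 1/1 normal; order 2: 1/1 normal; order 4: 3/3 normal; order 8: 1/1 normal.
Total normal subgroups: 6.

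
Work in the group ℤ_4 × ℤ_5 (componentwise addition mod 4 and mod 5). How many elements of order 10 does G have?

4

An element (a,b) has order lcm(ord(a), ord(b)); count pairs with lcm equal to 10.
Enumerating gives 4 such elements.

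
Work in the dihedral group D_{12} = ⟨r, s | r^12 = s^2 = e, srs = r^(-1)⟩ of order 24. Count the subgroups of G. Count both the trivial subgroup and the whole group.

34

|G| = 24, so by Lagrange every subgroup order divides 24. Divisors: 1, 2, 3, 4, 6, 8, 12, 24.
Subgroups by order — order 1: 1; order 2: 13; order 3: 1; order 4: 7; order 6: 5; order 8: 3; order 12: 3; order 24: 1.
Total: 1 + 13 + 1 + 7 + 5 + 3 + 3 + 1 = 34.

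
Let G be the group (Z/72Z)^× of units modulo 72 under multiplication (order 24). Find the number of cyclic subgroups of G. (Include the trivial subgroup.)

16

Each element a generates a cyclic subgroup ⟨a⟩; distinct elements may generate the same one (a cyclic group of order d has φ(d) generators).
Cyclic subgroups by order — order 1: 1; order 2: 7; order 3: 1; order 6: 7.
Total: 16.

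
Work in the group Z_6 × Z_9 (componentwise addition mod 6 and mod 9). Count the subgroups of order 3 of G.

4

|G| = 54 and 3 | 54, so subgroups of order 3 are possible by Lagrange.
The subgroups of order 3 are: {(0,0), (0,3), (0,6)}; {(0,0), (2,0), (4,0)}; {(0,0), (2,3), (4,6)}; {(0,0), (2,6), (4,3)}.
So G has 4 subgroups of order 3.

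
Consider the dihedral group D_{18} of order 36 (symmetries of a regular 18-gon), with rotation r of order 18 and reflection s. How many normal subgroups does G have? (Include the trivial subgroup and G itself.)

G has 45 subgroups. Checking conjugation-invariance by order — order 1: 1/1 normal; order 2: 1/19 normal; order 3: 1/1 normal; order 4: 0/9 normal; order 6: 1/7 normal; order 9: 1/1 normal; order 12: 0/3 normal; order 18: 3/3 normal; order 36: 1/1 normal.
Total normal subgroups: 9.

9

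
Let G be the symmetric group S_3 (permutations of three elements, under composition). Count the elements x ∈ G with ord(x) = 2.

3

The elements of order 2 are: (2 3), (1 2), (1 3).
That's 3.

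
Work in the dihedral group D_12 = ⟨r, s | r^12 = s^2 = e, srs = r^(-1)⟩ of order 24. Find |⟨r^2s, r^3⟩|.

8

|⟨r^2s⟩| = 2 and |⟨r^3⟩| = 4, so |H| is a multiple of lcm(2, 4) = 4 and divides |G| = 24.
Closing under the operation: H = {e, r^3, r^6, r^9, r^2s, r^5s, r^8s, r^11s}, so |H| = 8.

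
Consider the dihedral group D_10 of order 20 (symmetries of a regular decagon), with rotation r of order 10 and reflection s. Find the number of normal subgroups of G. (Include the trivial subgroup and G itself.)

G has 22 subgroups. Checking conjugation-invariance by order — order 1: 1/1 normal; order 2: 1/11 normal; order 4: 0/5 normal; order 5: 1/1 normal; order 10: 3/3 normal; order 20: 1/1 normal.
Total normal subgroups: 7.

7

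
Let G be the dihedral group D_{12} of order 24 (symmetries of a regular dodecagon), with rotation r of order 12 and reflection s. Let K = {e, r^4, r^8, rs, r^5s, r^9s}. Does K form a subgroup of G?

|K| = 6 divides |G| = 24, consistent with Lagrange.
K contains the identity, every element's inverse is in K, and K is closed under ·: it is a subgroup.

Yes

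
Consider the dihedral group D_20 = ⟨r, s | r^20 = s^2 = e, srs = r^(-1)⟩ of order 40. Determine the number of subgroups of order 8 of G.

5

|G| = 40 and 8 | 40, so subgroups of order 8 are possible by Lagrange.
The subgroups of order 8 are: {e, r^5, r^10, r^15, s, r^5s, r^10s, r^15s}; {e, r^5, r^10, r^15, rs, r^6s, r^11s, r^16s}; {e, r^5, r^10, r^15, r^2s, r^7s, r^12s, r^17s}; {e, r^5, r^10, r^15, r^3s, r^8s, r^13s, r^18s}; … (5 in all).
So G has 5 subgroups of order 8.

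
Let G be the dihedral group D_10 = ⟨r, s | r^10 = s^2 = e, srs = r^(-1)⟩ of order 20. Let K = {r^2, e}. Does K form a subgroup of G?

No

r^2 ∈ K but its inverse r^8 ∉ K, so K is not a subgroup.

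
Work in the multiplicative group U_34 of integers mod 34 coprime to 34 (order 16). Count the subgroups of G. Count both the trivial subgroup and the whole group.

5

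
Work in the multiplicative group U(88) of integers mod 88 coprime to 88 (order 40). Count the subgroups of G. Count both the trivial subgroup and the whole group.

32

|G| = 40, so by Lagrange every subgroup order divides 40. Divisors: 1, 2, 4, 5, 8, 10, 20, 40.
Subgroups by order — order 1: 1; order 2: 7; order 4: 7; order 5: 1; order 8: 1; order 10: 7; order 20: 7; order 40: 1.
Total: 1 + 7 + 7 + 1 + 1 + 7 + 7 + 1 = 32.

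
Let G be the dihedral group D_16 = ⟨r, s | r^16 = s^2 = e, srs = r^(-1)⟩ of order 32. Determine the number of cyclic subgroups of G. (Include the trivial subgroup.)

21

A cyclic subgroup of order d is generated by each of its φ(d) elements of order d, so the cyclic subgroups of order d number (#elements of order d)/φ(d).
Cyclic subgroups by order — order 1: 1; order 2: 17; order 4: 1; order 8: 1; order 16: 1.
Total: 21.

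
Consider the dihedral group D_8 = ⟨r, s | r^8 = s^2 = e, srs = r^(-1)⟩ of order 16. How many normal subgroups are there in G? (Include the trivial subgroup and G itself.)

7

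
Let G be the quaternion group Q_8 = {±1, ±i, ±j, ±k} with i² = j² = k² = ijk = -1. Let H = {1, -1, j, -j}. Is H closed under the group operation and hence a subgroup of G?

Yes

|H| = 4 divides |G| = 8, consistent with Lagrange.
H contains the identity, every element's inverse is in H, and H is closed under ·: it is a subgroup.
In fact H = ⟨j⟩.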